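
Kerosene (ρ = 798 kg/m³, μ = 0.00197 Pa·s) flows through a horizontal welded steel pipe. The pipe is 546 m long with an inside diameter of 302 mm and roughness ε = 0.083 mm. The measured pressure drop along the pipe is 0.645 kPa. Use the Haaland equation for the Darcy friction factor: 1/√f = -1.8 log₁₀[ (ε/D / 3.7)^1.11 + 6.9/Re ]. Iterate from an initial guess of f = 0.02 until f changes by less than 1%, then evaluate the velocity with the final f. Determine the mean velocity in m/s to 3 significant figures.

Rearranging Darcy-Weisbach: V = √(2·ΔP·D/(f·L·ρ)). With ε/D = 8.3e-05/0.302 = 0.000275, iterate starting from f = 0.02:
  f = 0.02 → V = √(2·645·0.302/(0.02·546·798)) = 0.2114 m/s; Re = ρVD/μ = 2.587e+04; f → 0.02472
  f = 0.02472 → V = 0.1902 m/s; Re = 2.326e+04; f → 0.02532
  f = 0.02532 → V = 0.1879 m/s; Re = 2.299e+04; f → 0.02539
Converged (Δf/f < 1%). With the final f = 0.02539: V = √(2·645·0.302/(0.02539·546·798)) = 0.1877 m/s.

V ≈ 0.188 m/s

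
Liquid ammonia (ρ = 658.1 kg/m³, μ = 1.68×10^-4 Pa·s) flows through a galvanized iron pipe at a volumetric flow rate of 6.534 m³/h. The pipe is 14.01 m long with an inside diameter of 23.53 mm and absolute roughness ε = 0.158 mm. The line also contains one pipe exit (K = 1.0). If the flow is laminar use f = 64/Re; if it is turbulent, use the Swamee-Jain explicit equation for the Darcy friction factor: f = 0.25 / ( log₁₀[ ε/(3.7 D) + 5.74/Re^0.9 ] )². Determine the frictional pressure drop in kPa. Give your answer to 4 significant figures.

Q = 6.534 m³/h = 6.534/3600 = 0.001815 m³/s.
Cross-sectional area A = πD²/4 = π(0.02353)²/4 = 0.0004348 m²; mean velocity V = Q/A = 0.001815/0.0004348 = 4.174 m/s.
Reynolds number Re = ρVD/μ = 658.1 · 4.174 · 0.02353 / 0.000168 = 3.847e+05.
Re > 4000 → turbulent. Relative roughness ε/D = 0.000158/0.02353 = 0.00671. Swamee-Jain: f = 0.25/(log₁₀[0.00671/3.7 + 5.74/3.847e+05^0.9])² = 0.25/(log₁₀[0.00181 + 5.4e-05])² = 0.25/(-2.728)² = 0.03358.
Total minor-loss coefficient ΣK = 1·1 = 1.
ΔP = [f·L/D + ΣK]·(ρV²/2) = [0.03358·14.01/0.02353 + 1]·(658.1·4.174²/2) = [20 + 1]·5733 = 1.204e+05 Pa.
ΔP = 1.204e+05 Pa = 120.4 kPa.

ΔP ≈ 120.4 kPa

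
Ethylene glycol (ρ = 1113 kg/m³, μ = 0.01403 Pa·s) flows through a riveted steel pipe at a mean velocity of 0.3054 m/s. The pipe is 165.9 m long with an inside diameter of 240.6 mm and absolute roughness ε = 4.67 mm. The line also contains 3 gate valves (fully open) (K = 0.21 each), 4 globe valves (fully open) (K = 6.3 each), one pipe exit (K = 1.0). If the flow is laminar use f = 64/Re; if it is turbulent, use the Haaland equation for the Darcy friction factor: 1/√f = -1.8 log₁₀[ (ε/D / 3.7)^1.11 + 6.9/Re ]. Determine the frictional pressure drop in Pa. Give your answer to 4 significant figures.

Reynolds number Re = ρVD/μ = 1113 · 0.3054 · 0.2406 / 0.014 = 5829.
Re > 4000 → turbulent. Relative roughness ε/D = 0.00467/0.2406 = 0.0194. Haaland: 1/√f = -1.8 log₁₀[(0.0194/3.7)^1.11 + 6.9/5829] = -1.8 log₁₀[0.00294 + 0.00118] = 4.292, so f = 0.05429.
Total minor-loss coefficient ΣK = 3·0.21 + 4·6.3 + 1·1 = 26.8.
ΔP = [f·L/D + ΣK]·(ρV²/2) = [0.05429·165.9/0.2406 + 26.8]·(1113·0.3054²/2) = [37.44 + 26.8]·51.9 = 3336 Pa.

ΔP ≈ 3336 Pa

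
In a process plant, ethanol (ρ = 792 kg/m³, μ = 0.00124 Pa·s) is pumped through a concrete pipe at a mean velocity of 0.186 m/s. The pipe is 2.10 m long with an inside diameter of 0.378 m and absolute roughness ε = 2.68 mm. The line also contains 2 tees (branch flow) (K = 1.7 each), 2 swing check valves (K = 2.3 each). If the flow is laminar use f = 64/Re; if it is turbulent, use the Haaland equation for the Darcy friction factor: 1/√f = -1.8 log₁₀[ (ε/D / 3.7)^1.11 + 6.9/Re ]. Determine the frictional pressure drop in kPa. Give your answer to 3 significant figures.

ΔP ≈ 0.112 kPa

Reynolds number Re = ρVD/μ = 792 · 0.186 · 0.378 / 0.00124 = 4.491e+04.
Re > 4000 → turbulent. Relative roughness ε/D = 0.00268/0.378 = 0.00709. Haaland: 1/√f = -1.8 log₁₀[(0.00709/3.7)^1.11 + 6.9/4.491e+04] = -1.8 log₁₀[0.000963 + 0.000154] = 5.314, so f = 0.03541.
Total minor-loss coefficient ΣK = 2·1.7 + 2·2.3 = 8.
ΔP = [f·L/D + ΣK]·(ρV²/2) = [0.03541·2.1/0.378 + 8]·(792·0.186²/2) = [0.1967 + 8]·13.7 = 112.3 Pa.
ΔP = 112.3 Pa = 0.112 kPa.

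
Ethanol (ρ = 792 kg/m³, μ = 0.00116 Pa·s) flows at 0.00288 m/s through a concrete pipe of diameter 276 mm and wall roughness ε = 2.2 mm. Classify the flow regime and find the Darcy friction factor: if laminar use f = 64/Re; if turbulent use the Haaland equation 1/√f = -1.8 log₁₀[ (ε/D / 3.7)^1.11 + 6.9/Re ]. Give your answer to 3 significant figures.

Re = ρVD/μ = 792·0.00288·0.276/0.00116 = 542.7.
Re < 2300 → laminar, so f = 64/Re = 0.1179 (roughness is irrelevant in laminar flow).

f ≈ 0.118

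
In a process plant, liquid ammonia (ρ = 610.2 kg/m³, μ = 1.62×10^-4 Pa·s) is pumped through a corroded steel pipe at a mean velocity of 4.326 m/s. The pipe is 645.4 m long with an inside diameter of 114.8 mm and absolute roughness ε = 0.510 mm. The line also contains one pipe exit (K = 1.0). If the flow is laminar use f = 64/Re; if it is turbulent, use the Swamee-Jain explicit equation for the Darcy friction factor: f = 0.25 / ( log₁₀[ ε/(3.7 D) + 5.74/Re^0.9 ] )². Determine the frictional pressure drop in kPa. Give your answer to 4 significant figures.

ΔP ≈ 949.6 kPa

Reynolds number Re = ρVD/μ = 610.2 · 4.326 · 0.1148 / 0.000162 = 1.871e+06.
Re > 4000 → turbulent. Relative roughness ε/D = 0.00051/0.1148 = 0.00444. Swamee-Jain: f = 0.25/(log₁₀[0.00444/3.7 + 5.74/1.871e+06^0.9])² = 0.25/(log₁₀[0.0012 + 1.3e-05])² = 0.25/(-2.916)² = 0.0294.
Total minor-loss coefficient ΣK = 1·1 = 1.
ΔP = [f·L/D + ΣK]·(ρV²/2) = [0.0294·645.4/0.1148 + 1]·(610.2·4.326²/2) = [165.3 + 1]·5710 = 9.496e+05 Pa.
ΔP = 9.496e+05 Pa = 949.6 kPa.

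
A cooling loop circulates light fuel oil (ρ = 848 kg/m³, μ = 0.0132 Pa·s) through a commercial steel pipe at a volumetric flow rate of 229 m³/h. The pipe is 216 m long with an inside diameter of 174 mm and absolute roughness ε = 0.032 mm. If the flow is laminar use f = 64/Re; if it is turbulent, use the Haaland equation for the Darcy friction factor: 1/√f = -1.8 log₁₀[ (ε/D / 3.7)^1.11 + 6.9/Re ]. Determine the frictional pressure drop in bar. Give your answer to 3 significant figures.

Q = 229 m³/h = 229/3600 = 0.06361 m³/s.
Cross-sectional area A = πD²/4 = π(0.174)²/4 = 0.02378 m²; mean velocity V = Q/A = 0.06361/0.02378 = 2.675 m/s.
Reynolds number Re = ρVD/μ = 848 · 2.675 · 0.174 / 0.0132 = 2.99e+04.
Re > 4000 → turbulent. Relative roughness ε/D = 3.2e-05/0.174 = 0.000184. Haaland: 1/√f = -1.8 log₁₀[(0.000184/3.7)^1.11 + 6.9/2.99e+04] = -1.8 log₁₀[1.67e-05 + 0.000231] = 6.492, so f = 0.02373.
Darcy-Weisbach: ΔP = f(L/D)(ρV²/2) = 0.02373·(216/0.174)·(848·2.675²/2) = 0.02373·1241·3034 = 8.938e+04 Pa.
ΔP = 8.938e+04 Pa = 0.894 bar.

ΔP ≈ 0.894 bar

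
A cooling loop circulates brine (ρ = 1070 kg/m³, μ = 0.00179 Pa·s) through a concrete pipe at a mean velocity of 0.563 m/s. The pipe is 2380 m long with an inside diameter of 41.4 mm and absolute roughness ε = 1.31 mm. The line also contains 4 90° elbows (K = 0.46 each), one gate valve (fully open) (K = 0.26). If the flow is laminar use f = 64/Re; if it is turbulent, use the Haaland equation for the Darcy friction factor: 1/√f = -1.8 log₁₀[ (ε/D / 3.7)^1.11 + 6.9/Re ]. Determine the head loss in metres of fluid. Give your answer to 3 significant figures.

h_f ≈ 56.4 m

Reynolds number Re = ρVD/μ = 1070 · 0.563 · 0.0414 / 0.00179 = 1.393e+04.
Re > 4000 → turbulent. Relative roughness ε/D = 0.00131/0.0414 = 0.0316. Haaland: 1/√f = -1.8 log₁₀[(0.0316/3.7)^1.11 + 6.9/1.393e+04] = -1.8 log₁₀[0.00507 + 0.000495] = 4.059, so f = 0.0607.
Total minor-loss coefficient ΣK = 4·0.46 + 1·0.26 = 2.1.
ΔP = [f·L/D + ΣK]·(ρV²/2) = [0.0607·2380/0.0414 + 2.1]·(1070·0.563²/2) = [3490 + 2.1]·169.6 = 5.921e+05 Pa.
Head loss h_f = ΔP/(ρg) = 5.921e+05/(1070·9.81) = 56.4 m.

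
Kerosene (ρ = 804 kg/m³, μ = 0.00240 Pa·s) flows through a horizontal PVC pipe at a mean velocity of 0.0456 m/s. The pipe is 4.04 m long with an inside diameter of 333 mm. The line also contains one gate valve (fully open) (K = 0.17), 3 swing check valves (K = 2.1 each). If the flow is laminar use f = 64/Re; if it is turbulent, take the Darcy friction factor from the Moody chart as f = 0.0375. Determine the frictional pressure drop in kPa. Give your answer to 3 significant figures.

ΔP ≈ 0.00579 kPa

Reynolds number Re = ρVD/μ = 804 · 0.0456 · 0.333 / 0.0024 = 5087.
Re > 4000 → turbulent; use the Moody-chart value f = 0.0375.
Total minor-loss coefficient ΣK = 1·0.17 + 3·2.1 = 6.47.
ΔP = [f·L/D + ΣK]·(ρV²/2) = [0.0375·4.04/0.333 + 6.47]·(804·0.0456²/2) = [0.455 + 6.47]·0.8359 = 5.789 Pa.
ΔP = 5.789 Pa = 0.00579 kPa.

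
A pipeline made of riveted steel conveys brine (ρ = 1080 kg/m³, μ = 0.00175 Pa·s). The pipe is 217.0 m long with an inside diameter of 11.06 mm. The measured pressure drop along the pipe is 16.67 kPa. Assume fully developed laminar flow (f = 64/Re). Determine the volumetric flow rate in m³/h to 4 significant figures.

For laminar flow, f = 64/Re with Re = ρVD/μ, so Darcy-Weisbach reduces to ΔP = 32μLV/D². Solving for V: V = ΔP·D²/(32μL) = 1.667e+04·(0.01106)²/(32·0.00175·217) = 0.1678 m/s.
Check: Re = ρVD/μ = 1080·0.1678·0.01106/0.00175 = 1145 < 2300, so the laminar assumption holds.
Q = V·A = 0.1678·(π/4·0.01106²) = 1.612e-05 m³/s = 0.05804 m³/h.

Q ≈ 0.05804 m³/h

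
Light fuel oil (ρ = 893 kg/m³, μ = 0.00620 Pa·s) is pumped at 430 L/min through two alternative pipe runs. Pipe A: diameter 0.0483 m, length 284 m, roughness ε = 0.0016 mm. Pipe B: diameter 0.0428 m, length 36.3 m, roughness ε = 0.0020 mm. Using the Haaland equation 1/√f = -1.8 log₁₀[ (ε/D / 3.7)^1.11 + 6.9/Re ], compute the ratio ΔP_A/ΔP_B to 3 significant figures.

Pipe A: V = Q/A = 0.007167/0.001832 = 3.911 m/s; Re = 2.721e+04; ε/D = 3.31e-05; Haaland → f = 0.02393; ΔP_A = f(L/D)(ρV²/2) = 9.61e+05 Pa.
Pipe B: V = Q/A = 0.007167/0.001439 = 4.981 m/s; Re = 3.071e+04; ε/D = 4.67e-05; Haaland → f = 0.02328; ΔP_B = f(L/D)(ρV²/2) = 2.187e+05 Pa.
ΔP_A/ΔP_B = 9.61e+05/2.187e+05 = 4.39.

ΔP_A/ΔP_B ≈ 4.39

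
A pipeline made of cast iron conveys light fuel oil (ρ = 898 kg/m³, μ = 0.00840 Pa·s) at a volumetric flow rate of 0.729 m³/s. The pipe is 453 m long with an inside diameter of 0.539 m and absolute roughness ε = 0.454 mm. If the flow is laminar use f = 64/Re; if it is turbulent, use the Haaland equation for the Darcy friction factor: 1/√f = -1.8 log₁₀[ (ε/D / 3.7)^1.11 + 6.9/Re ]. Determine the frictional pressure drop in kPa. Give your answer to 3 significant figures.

ΔP ≈ 78.4 kPa

Cross-sectional area A = πD²/4 = π(0.539)²/4 = 0.2282 m²; mean velocity V = Q/A = 0.729/0.2282 = 3.195 m/s.
Reynolds number Re = ρVD/μ = 898 · 3.195 · 0.539 / 0.0084 = 1.841e+05.
Re > 4000 → turbulent. Relative roughness ε/D = 0.000454/0.539 = 0.000842. Haaland: 1/√f = -1.8 log₁₀[(0.000842/3.7)^1.11 + 6.9/1.841e+05] = -1.8 log₁₀[9.05e-05 + 3.75e-05] = 7.007, so f = 0.02037.
Darcy-Weisbach: ΔP = f(L/D)(ρV²/2) = 0.02037·(453/0.539)·(898·3.195²/2) = 0.02037·840.4·4583 = 7.845e+04 Pa.
ΔP = 7.845e+04 Pa = 78.4 kPa.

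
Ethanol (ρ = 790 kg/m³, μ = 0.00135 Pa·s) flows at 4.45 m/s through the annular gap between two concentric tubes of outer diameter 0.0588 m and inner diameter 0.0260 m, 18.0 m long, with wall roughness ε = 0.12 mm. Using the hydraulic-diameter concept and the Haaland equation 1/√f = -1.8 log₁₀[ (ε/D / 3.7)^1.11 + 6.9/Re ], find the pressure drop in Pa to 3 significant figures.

ΔP ≈ 124000 Pa

Hydraulic diameter D_h = 4A/P = D_o - D_i = 0.0588 - 0.026 = 0.0328 m.
Re = ρVD_h/μ = 790·4.45·0.0328/0.00135 = 8.541e+04.
ε/D_h = 0.00012/0.0328 = 0.00366; Haaland gives 1/√f = -1.8 log₁₀[0.000462+8.08e-05] = 5.878, so f = 0.02894.
ΔP = f(L/D_h)(ρV²/2) = 0.02894·18/0.0328·7822 = 1.242e+05 Pa.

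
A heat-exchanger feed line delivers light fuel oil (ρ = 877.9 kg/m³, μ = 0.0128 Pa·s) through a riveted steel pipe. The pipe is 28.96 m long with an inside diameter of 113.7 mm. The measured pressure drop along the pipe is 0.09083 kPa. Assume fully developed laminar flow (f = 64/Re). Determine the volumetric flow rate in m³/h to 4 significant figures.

Q ≈ 3.618 m³/h

For laminar flow, f = 64/Re with Re = ρVD/μ, so Darcy-Weisbach reduces to ΔP = 32μLV/D². Solving for V: V = ΔP·D²/(32μL) = 90.83·(0.1137)²/(32·0.0128·28.96) = 0.09899 m/s.
Check: Re = ρVD/μ = 877.9·0.09899·0.1137/0.0128 = 771.9 < 2300, so the laminar assumption holds.
Q = V·A = 0.09899·(π/4·0.1137²) = 0.001005 m³/s = 3.618 m³/h.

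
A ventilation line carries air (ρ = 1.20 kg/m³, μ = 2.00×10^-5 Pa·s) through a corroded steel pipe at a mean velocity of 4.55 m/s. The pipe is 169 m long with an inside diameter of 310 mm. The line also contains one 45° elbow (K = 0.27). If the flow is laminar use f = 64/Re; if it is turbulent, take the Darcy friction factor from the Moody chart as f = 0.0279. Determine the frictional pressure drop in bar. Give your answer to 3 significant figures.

ΔP ≈ 0.00192 bar

Reynolds number Re = ρVD/μ = 1.2 · 4.55 · 0.31 / 2e-05 = 8.463e+04.
Re > 4000 → turbulent; use the Moody-chart value f = 0.0279.
Total minor-loss coefficient ΣK = 1·0.27 = 0.27.
ΔP = [f·L/D + ΣK]·(ρV²/2) = [0.0279·169/0.31 + 0.27]·(1.2·4.55²/2) = [15.21 + 0.27]·12.42 = 192.3 Pa.
ΔP = 192.3 Pa = 0.00192 bar.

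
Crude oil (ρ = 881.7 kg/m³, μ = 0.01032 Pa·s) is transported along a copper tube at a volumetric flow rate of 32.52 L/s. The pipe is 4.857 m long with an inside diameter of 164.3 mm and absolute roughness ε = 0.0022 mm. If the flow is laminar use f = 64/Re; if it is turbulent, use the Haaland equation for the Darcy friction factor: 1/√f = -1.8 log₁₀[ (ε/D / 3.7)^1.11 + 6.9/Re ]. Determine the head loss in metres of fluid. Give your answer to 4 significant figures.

Q = 32.52 L/s = 32.52/1000 = 0.03252 m³/s.
Cross-sectional area A = πD²/4 = π(0.1643)²/4 = 0.0212 m²; mean velocity V = Q/A = 0.03252/0.0212 = 1.534 m/s.
Reynolds number Re = ρVD/μ = 881.7 · 1.534 · 0.1643 / 0.0103 = 2.153e+04.
Re > 4000 → turbulent. Relative roughness ε/D = 2.2e-06/0.1643 = 1.34e-05. Haaland: 1/√f = -1.8 log₁₀[(1.34e-05/3.7)^1.11 + 6.9/2.153e+04] = -1.8 log₁₀[9.12e-07 + 0.00032] = 6.287, so f = 0.0253.
Darcy-Weisbach: ΔP = f(L/D)(ρV²/2) = 0.0253·(4.857/0.1643)·(881.7·1.534²/2) = 0.0253·29.56·1037 = 775.6 Pa.
Head loss h_f = ΔP/(ρg) = 775.6/(881.7·9.81) = 0.08967 m.

h_f ≈ 0.08967 m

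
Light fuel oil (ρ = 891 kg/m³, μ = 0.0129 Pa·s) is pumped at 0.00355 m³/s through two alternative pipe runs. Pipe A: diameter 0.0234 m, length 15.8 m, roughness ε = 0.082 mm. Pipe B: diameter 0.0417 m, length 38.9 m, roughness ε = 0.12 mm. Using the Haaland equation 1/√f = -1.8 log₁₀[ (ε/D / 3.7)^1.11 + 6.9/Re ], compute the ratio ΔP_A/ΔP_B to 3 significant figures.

Pipe A: V = Q/A = 0.00355/0.0004301 = 8.255 m/s; Re = 1.334e+04; ε/D = 0.0035; Haaland → f = 0.03387; ΔP_A = f(L/D)(ρV²/2) = 6.942e+05 Pa.
Pipe B: V = Q/A = 0.00355/0.001366 = 2.599 m/s; Re = 7487; ε/D = 0.00288; Haaland → f = 0.03684; ΔP_B = f(L/D)(ρV²/2) = 1.035e+05 Pa.
ΔP_A/ΔP_B = 6.942e+05/1.035e+05 = 6.71.

ΔP_A/ΔP_B ≈ 6.71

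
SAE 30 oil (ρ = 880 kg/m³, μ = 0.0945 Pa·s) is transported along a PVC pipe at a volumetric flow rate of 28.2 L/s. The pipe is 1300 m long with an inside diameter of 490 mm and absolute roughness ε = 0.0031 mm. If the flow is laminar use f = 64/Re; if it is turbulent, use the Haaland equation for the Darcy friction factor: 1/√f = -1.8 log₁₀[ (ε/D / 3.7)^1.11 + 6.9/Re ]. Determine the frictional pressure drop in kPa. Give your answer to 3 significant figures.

ΔP ≈ 2.45 kPa

Q = 28.2 L/s = 28.2/1000 = 0.0282 m³/s.
Cross-sectional area A = πD²/4 = π(0.49)²/4 = 0.1886 m²; mean velocity V = Q/A = 0.0282/0.1886 = 0.1495 m/s.
Reynolds number Re = ρVD/μ = 880 · 0.1495 · 0.49 / 0.0945 = 682.4.
Re < 2300 → laminar flow, so f = 64/Re = 64/682.4 = 0.09379 (the turbulent correlation is not needed).
Darcy-Weisbach: ΔP = f(L/D)(ρV²/2) = 0.09379·(1300/0.49)·(880·0.1495²/2) = 0.09379·2653·9.84 = 2448 Pa.
ΔP = 2448 Pa = 2.45 kPa.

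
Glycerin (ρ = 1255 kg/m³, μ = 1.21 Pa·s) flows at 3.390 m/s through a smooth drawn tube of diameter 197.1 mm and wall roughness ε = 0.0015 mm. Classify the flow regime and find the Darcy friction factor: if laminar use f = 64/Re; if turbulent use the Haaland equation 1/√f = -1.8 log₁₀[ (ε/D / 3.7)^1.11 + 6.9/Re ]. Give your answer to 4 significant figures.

f ≈ 0.09235

Re = ρVD/μ = 1255·3.39·0.1971/1.21 = 693.
Re < 2300 → laminar, so f = 64/Re = 0.09235 (roughness is irrelevant in laminar flow).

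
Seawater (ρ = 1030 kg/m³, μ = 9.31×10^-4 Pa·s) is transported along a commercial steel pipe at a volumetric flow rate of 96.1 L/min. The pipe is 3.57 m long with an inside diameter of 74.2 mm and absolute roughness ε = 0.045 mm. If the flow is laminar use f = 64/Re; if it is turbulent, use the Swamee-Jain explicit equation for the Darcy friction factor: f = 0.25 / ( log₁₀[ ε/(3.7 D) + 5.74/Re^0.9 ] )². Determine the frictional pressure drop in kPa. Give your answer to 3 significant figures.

Q = 96.1 L/min = 96.1/60000 = 0.001602 m³/s.
Cross-sectional area A = πD²/4 = π(0.0742)²/4 = 0.004324 m²; mean velocity V = Q/A = 0.001602/0.004324 = 0.3704 m/s.
Reynolds number Re = ρVD/μ = 1030 · 0.3704 · 0.0742 / 0.000931 = 3.041e+04.
Re > 4000 → turbulent. Relative roughness ε/D = 4.5e-05/0.0742 = 0.000606. Swamee-Jain: f = 0.25/(log₁₀[0.000606/3.7 + 5.74/3.041e+04^0.9])² = 0.25/(log₁₀[0.000164 + 0.00053])² = 0.25/(-3.159)² = 0.02506.
Darcy-Weisbach: ΔP = f(L/D)(ρV²/2) = 0.02506·(3.57/0.0742)·(1030·0.3704²/2) = 0.02506·48.11·70.66 = 85.18 Pa.
ΔP = 85.18 Pa = 0.0852 kPa.

ΔP ≈ 0.0852 kPa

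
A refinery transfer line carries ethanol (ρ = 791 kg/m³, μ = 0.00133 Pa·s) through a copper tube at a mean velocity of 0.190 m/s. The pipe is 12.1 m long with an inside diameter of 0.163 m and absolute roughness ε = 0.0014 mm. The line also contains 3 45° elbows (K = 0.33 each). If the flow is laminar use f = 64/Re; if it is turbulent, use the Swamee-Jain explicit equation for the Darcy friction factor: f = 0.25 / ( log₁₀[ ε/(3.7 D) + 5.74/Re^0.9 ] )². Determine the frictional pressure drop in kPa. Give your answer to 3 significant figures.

Reynolds number Re = ρVD/μ = 791 · 0.19 · 0.163 / 0.00133 = 1.842e+04.
Re > 4000 → turbulent. Relative roughness ε/D = 1.4e-06/0.163 = 8.59e-06. Swamee-Jain: f = 0.25/(log₁₀[8.59e-06/3.7 + 5.74/1.842e+04^0.9])² = 0.25/(log₁₀[2.32e-06 + 0.000832])² = 0.25/(-3.079)² = 0.02638.
Total minor-loss coefficient ΣK = 3·0.33 = 0.99.
ΔP = [f·L/D + ΣK]·(ρV²/2) = [0.02638·12.1/0.163 + 0.99]·(791·0.19²/2) = [1.958 + 0.99]·14.28 = 42.09 Pa.
ΔP = 42.09 Pa = 0.0421 kPa.

ΔP ≈ 0.0421 kPa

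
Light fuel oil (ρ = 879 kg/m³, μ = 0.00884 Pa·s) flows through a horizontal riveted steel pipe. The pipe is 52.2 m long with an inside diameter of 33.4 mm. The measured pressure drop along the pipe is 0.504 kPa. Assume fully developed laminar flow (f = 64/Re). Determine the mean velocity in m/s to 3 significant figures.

For laminar flow, f = 64/Re with Re = ρVD/μ, so Darcy-Weisbach reduces to ΔP = 32μLV/D². Solving for V: V = ΔP·D²/(32μL) = 504·(0.0334)²/(32·0.00884·52.2) = 0.03808 m/s.
Check: Re = ρVD/μ = 879·0.03808·0.0334/0.00884 = 126.5 < 2300, so the laminar assumption holds.

V ≈ 0.0381 m/s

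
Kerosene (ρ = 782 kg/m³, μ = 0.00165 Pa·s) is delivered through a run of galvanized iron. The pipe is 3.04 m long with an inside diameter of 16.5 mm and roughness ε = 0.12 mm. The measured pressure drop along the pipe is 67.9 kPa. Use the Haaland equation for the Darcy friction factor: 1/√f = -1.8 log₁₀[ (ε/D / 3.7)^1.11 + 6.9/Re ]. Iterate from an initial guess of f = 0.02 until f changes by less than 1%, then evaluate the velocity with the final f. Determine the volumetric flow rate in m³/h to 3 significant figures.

Q ≈ 3.95 m³/h

Rearranging Darcy-Weisbach: V = √(2·ΔP·D/(f·L·ρ)). With ε/D = 0.00012/0.0165 = 0.00727, iterate starting from f = 0.02:
  f = 0.02 → V = √(2·6.79e+04·0.0165/(0.02·3.04·782)) = 6.865 m/s; Re = ρVD/μ = 5.368e+04; f → 0.03544
  f = 0.03544 → V = 5.157 m/s; Re = 4.033e+04; f → 0.03583
  f = 0.03583 → V = 5.129 m/s; Re = 4.011e+04; f → 0.03584
Converged (Δf/f < 1%). With the final f = 0.03584: V = √(2·6.79e+04·0.0165/(0.03584·3.04·782)) = 5.128 m/s.
Q = V·A = 5.128·(π/4·0.0165²) = 0.001097 m³/s = 3.95 m³/h.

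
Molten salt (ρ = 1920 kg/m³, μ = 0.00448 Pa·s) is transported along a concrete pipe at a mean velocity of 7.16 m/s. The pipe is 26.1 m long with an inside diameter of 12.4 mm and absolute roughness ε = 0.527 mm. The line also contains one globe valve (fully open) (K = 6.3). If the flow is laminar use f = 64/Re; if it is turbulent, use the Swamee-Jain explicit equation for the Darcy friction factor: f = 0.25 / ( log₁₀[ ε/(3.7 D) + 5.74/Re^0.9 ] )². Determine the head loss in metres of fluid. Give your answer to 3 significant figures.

h_f ≈ 388 m

Reynolds number Re = ρVD/μ = 1920 · 7.16 · 0.0124 / 0.00448 = 3.805e+04.
Re > 4000 → turbulent. Relative roughness ε/D = 0.000527/0.0124 = 0.0425. Swamee-Jain: f = 0.25/(log₁₀[0.0425/3.7 + 5.74/3.805e+04^0.9])² = 0.25/(log₁₀[0.0115 + 0.000433])² = 0.25/(-1.924)² = 0.06755.
Total minor-loss coefficient ΣK = 1·6.3 = 6.3.
ΔP = [f·L/D + ΣK]·(ρV²/2) = [0.06755·26.1/0.0124 + 6.3]·(1920·7.16²/2) = [142.2 + 6.3]·4.921e+04 = 7.308e+06 Pa.
Head loss h_f = ΔP/(ρg) = 7.308e+06/(1920·9.81) = 388 m.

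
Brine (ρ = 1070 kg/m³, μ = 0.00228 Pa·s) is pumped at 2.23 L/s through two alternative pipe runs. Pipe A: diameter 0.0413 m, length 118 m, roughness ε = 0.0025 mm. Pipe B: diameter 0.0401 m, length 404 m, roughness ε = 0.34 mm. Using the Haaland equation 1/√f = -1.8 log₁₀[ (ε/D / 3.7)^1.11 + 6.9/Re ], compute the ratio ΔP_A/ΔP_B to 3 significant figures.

Pipe A: V = Q/A = 0.00223/0.00134 = 1.665 m/s; Re = 3.226e+04; ε/D = 6.05e-05; Haaland → f = 0.02304; ΔP_A = f(L/D)(ρV²/2) = 9.759e+04 Pa.
Pipe B: V = Q/A = 0.00223/0.001263 = 1.766 m/s; Re = 3.323e+04; ε/D = 0.00848; Haaland → f = 0.03775; ΔP_B = f(L/D)(ρV²/2) = 6.343e+05 Pa.
ΔP_A/ΔP_B = 9.759e+04/6.343e+05 = 0.154.

ΔP_A/ΔP_B ≈ 0.154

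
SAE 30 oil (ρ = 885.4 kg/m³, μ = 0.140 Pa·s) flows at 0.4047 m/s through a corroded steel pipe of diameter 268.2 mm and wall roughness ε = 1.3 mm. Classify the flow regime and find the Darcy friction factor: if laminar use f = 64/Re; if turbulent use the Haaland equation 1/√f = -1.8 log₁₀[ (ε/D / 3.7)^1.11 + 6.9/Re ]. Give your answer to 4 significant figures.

Re = ρVD/μ = 885.4·0.4047·0.2682/0.14 = 686.4.
Re < 2300 → laminar, so f = 64/Re = 0.09323 (roughness is irrelevant in laminar flow).

f ≈ 0.09323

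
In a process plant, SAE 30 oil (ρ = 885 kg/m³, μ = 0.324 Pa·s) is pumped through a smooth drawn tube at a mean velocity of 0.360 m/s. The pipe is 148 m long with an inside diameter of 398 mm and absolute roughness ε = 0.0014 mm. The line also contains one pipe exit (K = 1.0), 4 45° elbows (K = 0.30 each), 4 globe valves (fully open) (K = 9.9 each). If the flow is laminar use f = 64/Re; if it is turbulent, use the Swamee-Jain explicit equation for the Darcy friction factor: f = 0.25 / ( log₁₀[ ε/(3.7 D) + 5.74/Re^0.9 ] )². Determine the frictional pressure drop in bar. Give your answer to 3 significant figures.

ΔP ≈ 0.0588 bar

Reynolds number Re = ρVD/μ = 885 · 0.36 · 0.398 / 0.324 = 391.4.
Re < 2300 → laminar flow, so f = 64/Re = 64/391.4 = 0.1635 (the turbulent correlation is not needed).
Total minor-loss coefficient ΣK = 1·1 + 4·0.3 + 4·9.9 = 41.8.
ΔP = [f·L/D + ΣK]·(ρV²/2) = [0.1635·148/0.398 + 41.8]·(885·0.36²/2) = [60.81 + 41.8]·57.35 = 5884 Pa.
ΔP = 5884 Pa = 0.0588 bar.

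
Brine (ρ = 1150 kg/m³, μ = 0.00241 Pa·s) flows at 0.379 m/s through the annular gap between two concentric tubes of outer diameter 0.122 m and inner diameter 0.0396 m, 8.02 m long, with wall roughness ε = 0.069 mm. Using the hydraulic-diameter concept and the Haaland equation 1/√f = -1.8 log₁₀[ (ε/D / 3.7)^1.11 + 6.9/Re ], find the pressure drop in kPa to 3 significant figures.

ΔP ≈ 0.234 kPa

Hydraulic diameter D_h = 4A/P = D_o - D_i = 0.122 - 0.0396 = 0.0824 m.
Re = ρVD_h/μ = 1150·0.379·0.0824/0.00241 = 1.49e+04.
ε/D_h = 6.9e-05/0.0824 = 0.000837; Haaland gives 1/√f = -1.8 log₁₀[8.99e-05+0.000463] = 5.863, so f = 0.02909.
ΔP = f(L/D_h)(ρV²/2) = 0.02909·8.02/0.0824·82.59 = 233.8 Pa.
ΔP = 0.234 kPa.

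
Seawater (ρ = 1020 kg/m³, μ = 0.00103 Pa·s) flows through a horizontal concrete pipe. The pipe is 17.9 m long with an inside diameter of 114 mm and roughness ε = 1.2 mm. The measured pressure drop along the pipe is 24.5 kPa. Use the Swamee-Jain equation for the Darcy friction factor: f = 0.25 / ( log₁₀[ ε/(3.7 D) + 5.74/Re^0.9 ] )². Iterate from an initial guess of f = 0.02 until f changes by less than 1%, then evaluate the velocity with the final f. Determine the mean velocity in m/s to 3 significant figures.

Rearranging Darcy-Weisbach: V = √(2·ΔP·D/(f·L·ρ)). With ε/D = 0.0012/0.114 = 0.0105, iterate starting from f = 0.02:
  f = 0.02 → V = √(2·2.45e+04·0.114/(0.02·17.9·1020)) = 3.911 m/s; Re = ρVD/μ = 4.415e+05; f → 0.03879
  f = 0.03879 → V = 2.808 m/s; Re = 3.171e+05; f → 0.03887
Converged (Δf/f < 1%). With the final f = 0.03887: V = √(2·2.45e+04·0.114/(0.03887·17.9·1020)) = 2.806 m/s.

V ≈ 2.81 m/s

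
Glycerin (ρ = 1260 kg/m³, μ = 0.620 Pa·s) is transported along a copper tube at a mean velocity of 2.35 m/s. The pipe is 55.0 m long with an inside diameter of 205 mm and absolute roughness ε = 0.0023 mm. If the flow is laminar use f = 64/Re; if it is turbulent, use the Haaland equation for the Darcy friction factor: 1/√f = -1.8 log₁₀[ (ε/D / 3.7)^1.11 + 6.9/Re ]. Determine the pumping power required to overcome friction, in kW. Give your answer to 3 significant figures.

P ≈ 4.73 kW

Reynolds number Re = ρVD/μ = 1260 · 2.35 · 0.205 / 0.62 = 979.
Re < 2300 → laminar flow, so f = 64/Re = 64/979 = 0.06537 (the turbulent correlation is not needed).
Darcy-Weisbach: ΔP = f(L/D)(ρV²/2) = 0.06537·(55/0.205)·(1260·2.35²/2) = 0.06537·268.3·3479 = 6.102e+04 Pa.
Q = V·A = 2.35·0.03301 = 0.07756 m³/s.
Pumping power P = QΔP = 0.07756·6.102e+04 = 4733 W = 4.73 kW.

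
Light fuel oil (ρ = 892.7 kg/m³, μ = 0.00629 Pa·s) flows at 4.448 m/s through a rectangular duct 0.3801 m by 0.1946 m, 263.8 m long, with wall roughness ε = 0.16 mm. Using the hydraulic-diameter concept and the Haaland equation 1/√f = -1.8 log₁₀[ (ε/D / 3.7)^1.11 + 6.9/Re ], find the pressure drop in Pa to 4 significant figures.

Hydraulic diameter D_h = 4A/P = 4·(0.3801·0.1946)/(2·(0.3801+0.1946)) = 0.2959/1.149 = 0.2574 m.
Re = ρVD_h/μ = 892.7·4.448·0.2574/0.00629 = 1.625e+05.
ε/D_h = 0.00016/0.2574 = 0.000622; Haaland gives 1/√f = -1.8 log₁₀[6.46e-05+4.25e-05] = 7.147, so f = 0.01958.
ΔP = f(L/D_h)(ρV²/2) = 0.01958·263.8/0.2574·8831 = 1.772e+05 Pa.

ΔP ≈ 177200 Pa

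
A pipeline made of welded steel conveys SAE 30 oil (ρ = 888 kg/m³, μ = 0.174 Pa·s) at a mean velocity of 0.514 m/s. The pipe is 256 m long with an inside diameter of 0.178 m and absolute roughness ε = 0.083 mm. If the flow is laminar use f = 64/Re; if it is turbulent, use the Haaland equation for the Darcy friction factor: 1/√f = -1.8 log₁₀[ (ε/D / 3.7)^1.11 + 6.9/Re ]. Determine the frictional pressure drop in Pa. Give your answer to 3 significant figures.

Reynolds number Re = ρVD/μ = 888 · 0.514 · 0.178 / 0.174 = 466.9.
Re < 2300 → laminar flow, so f = 64/Re = 64/466.9 = 0.1371 (the turbulent correlation is not needed).
Darcy-Weisbach: ΔP = f(L/D)(ρV²/2) = 0.1371·(256/0.178)·(888·0.514²/2) = 0.1371·1438·117.3 = 2.312e+04 Pa.

ΔP ≈ 23100 Pa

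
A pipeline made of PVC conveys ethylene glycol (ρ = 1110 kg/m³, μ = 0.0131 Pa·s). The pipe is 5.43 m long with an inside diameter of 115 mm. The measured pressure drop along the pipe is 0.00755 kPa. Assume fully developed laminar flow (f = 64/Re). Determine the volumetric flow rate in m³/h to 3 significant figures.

Q ≈ 1.64 m³/h

For laminar flow, f = 64/Re with Re = ρVD/μ, so Darcy-Weisbach reduces to ΔP = 32μLV/D². Solving for V: V = ΔP·D²/(32μL) = 7.55·(0.115)²/(32·0.0131·5.43) = 0.04387 m/s.
Check: Re = ρVD/μ = 1110·0.04387·0.115/0.0131 = 427.4 < 2300, so the laminar assumption holds.
Q = V·A = 0.04387·(π/4·0.115²) = 0.0004556 m³/s = 1.64 m³/h.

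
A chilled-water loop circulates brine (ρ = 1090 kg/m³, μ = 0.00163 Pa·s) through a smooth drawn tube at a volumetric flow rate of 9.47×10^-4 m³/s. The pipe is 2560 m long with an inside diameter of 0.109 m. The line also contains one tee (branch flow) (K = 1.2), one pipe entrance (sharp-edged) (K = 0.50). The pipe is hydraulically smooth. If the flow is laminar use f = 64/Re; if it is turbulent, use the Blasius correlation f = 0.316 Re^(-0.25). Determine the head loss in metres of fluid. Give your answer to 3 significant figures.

h_f ≈ 0.421 m

Cross-sectional area A = πD²/4 = π(0.109)²/4 = 0.009331 m²; mean velocity V = Q/A = 0.000947/0.009331 = 0.1015 m/s.
Reynolds number Re = ρVD/μ = 1090 · 0.1015 · 0.109 / 0.00163 = 7397.
Re > 4000 → turbulent. Smooth-pipe (Blasius): f = 0.316 Re^(-0.25) = 0.316/(7397)^0.25 = 0.03407.
Total minor-loss coefficient ΣK = 1·1.2 + 1·0.5 = 1.7.
ΔP = [f·L/D + ΣK]·(ρV²/2) = [0.03407·2560/0.109 + 1.7]·(1090·0.1015²/2) = [800.3 + 1.7]·5.613 = 4502 Pa.
Head loss h_f = ΔP/(ρg) = 4502/(1090·9.81) = 0.421 m.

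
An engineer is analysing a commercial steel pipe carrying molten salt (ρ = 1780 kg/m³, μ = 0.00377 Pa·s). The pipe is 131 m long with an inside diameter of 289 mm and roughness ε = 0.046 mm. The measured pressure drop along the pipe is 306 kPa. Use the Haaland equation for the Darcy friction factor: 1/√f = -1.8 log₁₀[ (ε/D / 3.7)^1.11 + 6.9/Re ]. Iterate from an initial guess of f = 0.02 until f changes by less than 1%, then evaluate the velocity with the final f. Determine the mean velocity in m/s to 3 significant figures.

Rearranging Darcy-Weisbach: V = √(2·ΔP·D/(f·L·ρ)). With ε/D = 4.6e-05/0.289 = 0.000159, iterate starting from f = 0.02:
  f = 0.02 → V = √(2·3.06e+05·0.289/(0.02·131·1780)) = 6.158 m/s; Re = ρVD/μ = 8.403e+05; f → 0.01428
  f = 0.01428 → V = 7.288 m/s; Re = 9.944e+05; f → 0.01413
  f = 0.01413 → V = 7.328 m/s; Re = 9.999e+05; f → 0.01412
Converged (Δf/f < 1%). With the final f = 0.01412: V = √(2·3.06e+05·0.289/(0.01412·131·1780)) = 7.329 m/s.

V ≈ 7.33 m/s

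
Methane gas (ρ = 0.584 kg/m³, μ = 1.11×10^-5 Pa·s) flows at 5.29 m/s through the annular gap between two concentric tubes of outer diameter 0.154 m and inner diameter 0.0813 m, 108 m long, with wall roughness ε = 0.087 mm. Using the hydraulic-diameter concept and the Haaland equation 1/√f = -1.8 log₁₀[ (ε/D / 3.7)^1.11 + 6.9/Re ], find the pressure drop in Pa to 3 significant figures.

ΔP ≈ 339 Pa

Hydraulic diameter D_h = 4A/P = D_o - D_i = 0.154 - 0.0813 = 0.0727 m.
Re = ρVD_h/μ = 0.584·5.29·0.0727/1.11e-05 = 2.023e+04.
ε/D_h = 8.7e-05/0.0727 = 0.0012; Haaland gives 1/√f = -1.8 log₁₀[0.000134+0.000341] = 5.983, so f = 0.02794.
ΔP = f(L/D_h)(ρV²/2) = 0.02794·108/0.0727·8.171 = 339.2 Pa.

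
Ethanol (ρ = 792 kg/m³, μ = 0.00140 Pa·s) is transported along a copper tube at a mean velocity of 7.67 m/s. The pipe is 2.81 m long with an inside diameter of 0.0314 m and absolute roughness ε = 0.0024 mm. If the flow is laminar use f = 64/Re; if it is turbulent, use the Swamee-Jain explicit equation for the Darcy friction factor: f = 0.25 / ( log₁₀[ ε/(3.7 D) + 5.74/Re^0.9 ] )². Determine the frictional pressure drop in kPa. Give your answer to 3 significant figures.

ΔP ≈ 36.1 kPa

Reynolds number Re = ρVD/μ = 792 · 7.67 · 0.0314 / 0.0014 = 1.362e+05.
Re > 4000 → turbulent. Relative roughness ε/D = 2.4e-06/0.0314 = 7.64e-05. Swamee-Jain: f = 0.25/(log₁₀[7.64e-05/3.7 + 5.74/1.362e+05^0.9])² = 0.25/(log₁₀[2.07e-05 + 0.000137])² = 0.25/(-3.801)² = 0.0173.
Darcy-Weisbach: ΔP = f(L/D)(ρV²/2) = 0.0173·(2.81/0.0314)·(792·7.67²/2) = 0.0173·89.49·2.33e+04 = 3.607e+04 Pa.
ΔP = 3.607e+04 Pa = 36.1 kPa.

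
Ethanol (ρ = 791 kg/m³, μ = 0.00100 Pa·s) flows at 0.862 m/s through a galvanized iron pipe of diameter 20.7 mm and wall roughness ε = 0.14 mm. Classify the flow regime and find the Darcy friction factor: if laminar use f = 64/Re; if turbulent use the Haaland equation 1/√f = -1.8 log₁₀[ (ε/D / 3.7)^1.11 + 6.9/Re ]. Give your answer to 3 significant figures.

Re = ρVD/μ = 791·0.862·0.0207/0.001 = 1.411e+04.
Re > 4000 → turbulent. ε/D = 0.00014/0.0207 = 0.00676; Haaland: 1/√f = -1.8 log₁₀[0.000914 + 0.000489] = 5.136, so f = 0.03792.

f ≈ 0.0379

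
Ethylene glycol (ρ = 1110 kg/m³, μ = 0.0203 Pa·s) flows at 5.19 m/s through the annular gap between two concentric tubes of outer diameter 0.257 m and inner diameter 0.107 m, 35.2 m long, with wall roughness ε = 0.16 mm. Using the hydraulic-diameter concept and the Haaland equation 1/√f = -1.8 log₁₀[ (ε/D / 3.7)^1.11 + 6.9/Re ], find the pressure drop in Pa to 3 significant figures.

ΔP ≈ 85800 Pa

Hydraulic diameter D_h = 4A/P = D_o - D_i = 0.257 - 0.107 = 0.15 m.
Re = ρVD_h/μ = 1110·5.19·0.15/0.0203 = 4.257e+04.
ε/D_h = 0.00016/0.15 = 0.00107; Haaland gives 1/√f = -1.8 log₁₀[0.000118+0.000162] = 6.396, so f = 0.02444.
ΔP = f(L/D_h)(ρV²/2) = 0.02444·35.2/0.15·1.495e+04 = 8.576e+04 Pa.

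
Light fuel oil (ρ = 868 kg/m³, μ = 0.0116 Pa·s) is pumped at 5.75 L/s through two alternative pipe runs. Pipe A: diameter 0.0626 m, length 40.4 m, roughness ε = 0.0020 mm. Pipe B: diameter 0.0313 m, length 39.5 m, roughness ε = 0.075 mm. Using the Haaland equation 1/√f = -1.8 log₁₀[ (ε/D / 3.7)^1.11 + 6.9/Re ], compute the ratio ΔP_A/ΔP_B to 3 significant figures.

ΔP_A/ΔP_B ≈ 0.0333

Pipe A: V = Q/A = 0.00575/0.003078 = 1.868 m/s; Re = 8751; ε/D = 3.19e-05; Haaland → f = 0.03208; ΔP_A = f(L/D)(ρV²/2) = 3.136e+04 Pa.
Pipe B: V = Q/A = 0.00575/0.0007694 = 7.473 m/s; Re = 1.75e+04; ε/D = 0.0024; Haaland → f = 0.0308; ΔP_B = f(L/D)(ρV²/2) = 9.42e+05 Pa.
ΔP_A/ΔP_B = 3.136e+04/9.42e+05 = 0.0333.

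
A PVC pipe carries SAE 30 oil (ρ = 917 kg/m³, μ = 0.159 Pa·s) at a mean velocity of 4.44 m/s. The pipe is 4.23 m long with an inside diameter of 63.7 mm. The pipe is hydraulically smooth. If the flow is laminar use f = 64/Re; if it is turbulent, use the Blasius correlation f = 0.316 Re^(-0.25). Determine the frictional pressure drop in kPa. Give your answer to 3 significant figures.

ΔP ≈ 23.6 kPa

Reynolds number Re = ρVD/μ = 917 · 4.44 · 0.0637 / 0.159 = 1631.
Re < 2300 → laminar flow, so f = 64/Re = 64/1631 = 0.03924 (the turbulent correlation is not needed).
Darcy-Weisbach: ΔP = f(L/D)(ρV²/2) = 0.03924·(4.23/0.0637)·(917·4.44²/2) = 0.03924·66.41·9039 = 2.355e+04 Pa.
ΔP = 2.355e+04 Pa = 23.6 kPa.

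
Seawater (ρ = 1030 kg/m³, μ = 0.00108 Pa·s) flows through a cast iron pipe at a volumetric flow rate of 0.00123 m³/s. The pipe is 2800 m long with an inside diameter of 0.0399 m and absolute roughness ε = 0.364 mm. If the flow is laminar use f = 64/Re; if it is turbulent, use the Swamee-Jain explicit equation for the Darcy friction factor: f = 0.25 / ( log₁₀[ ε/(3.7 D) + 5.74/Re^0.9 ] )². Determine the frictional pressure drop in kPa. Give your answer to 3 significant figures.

Cross-sectional area A = πD²/4 = π(0.0399)²/4 = 0.00125 m²; mean velocity V = Q/A = 0.00123/0.00125 = 0.9837 m/s.
Reynolds number Re = ρVD/μ = 1030 · 0.9837 · 0.0399 / 0.00108 = 3.743e+04.
Re > 4000 → turbulent. Relative roughness ε/D = 0.000364/0.0399 = 0.00912. Swamee-Jain: f = 0.25/(log₁₀[0.00912/3.7 + 5.74/3.743e+04^0.9])² = 0.25/(log₁₀[0.00247 + 0.00044])² = 0.25/(-2.537)² = 0.03885.
Darcy-Weisbach: ΔP = f(L/D)(ρV²/2) = 0.03885·(2800/0.0399)·(1030·0.9837²/2) = 0.03885·7.018e+04·498.4 = 1.359e+06 Pa.
ΔP = 1.359e+06 Pa = 1360 kPa.

ΔP ≈ 1360 kPa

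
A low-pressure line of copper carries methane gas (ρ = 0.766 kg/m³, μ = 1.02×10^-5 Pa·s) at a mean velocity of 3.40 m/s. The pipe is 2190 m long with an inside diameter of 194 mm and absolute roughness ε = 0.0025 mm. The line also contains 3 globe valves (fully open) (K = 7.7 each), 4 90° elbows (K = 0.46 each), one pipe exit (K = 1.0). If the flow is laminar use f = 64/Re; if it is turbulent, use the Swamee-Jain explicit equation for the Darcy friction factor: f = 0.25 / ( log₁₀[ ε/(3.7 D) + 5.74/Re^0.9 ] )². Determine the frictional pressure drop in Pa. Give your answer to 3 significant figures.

Reynolds number Re = ρVD/μ = 0.766 · 3.4 · 0.194 / 1.02e-05 = 4.953e+04.
Re > 4000 → turbulent. Relative roughness ε/D = 2.5e-06/0.194 = 1.29e-05. Swamee-Jain: f = 0.25/(log₁₀[1.29e-05/3.7 + 5.74/4.953e+04^0.9])² = 0.25/(log₁₀[3.48e-06 + 0.000342])² = 0.25/(-3.462)² = 0.02086.
Total minor-loss coefficient ΣK = 3·7.7 + 4·0.46 + 1·1 = 25.9.
ΔP = [f·L/D + ΣK]·(ρV²/2) = [0.02086·2190/0.194 + 25.9]·(0.766·3.4²/2) = [235.5 + 25.9]·4.427 = 1157 Pa.

ΔP ≈ 1160 Pa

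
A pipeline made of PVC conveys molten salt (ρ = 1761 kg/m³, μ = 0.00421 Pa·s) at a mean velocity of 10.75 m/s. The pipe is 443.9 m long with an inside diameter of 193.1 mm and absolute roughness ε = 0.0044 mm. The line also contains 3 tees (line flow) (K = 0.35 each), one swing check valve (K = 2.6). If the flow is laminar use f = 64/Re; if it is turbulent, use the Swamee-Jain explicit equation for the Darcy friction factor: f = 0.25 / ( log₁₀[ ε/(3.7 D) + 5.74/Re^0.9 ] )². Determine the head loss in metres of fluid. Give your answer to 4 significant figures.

Reynolds number Re = ρVD/μ = 1761 · 10.75 · 0.1931 / 0.00421 = 8.683e+05.
Re > 4000 → turbulent. Relative roughness ε/D = 4.4e-06/0.1931 = 2.28e-05. Swamee-Jain: f = 0.25/(log₁₀[2.28e-05/3.7 + 5.74/8.683e+05^0.9])² = 0.25/(log₁₀[6.16e-06 + 2.59e-05])² = 0.25/(-4.493)² = 0.01238.
Total minor-loss coefficient ΣK = 3·0.35 + 1·2.6 = 3.65.
ΔP = [f·L/D + ΣK]·(ρV²/2) = [0.01238·443.9/0.1931 + 3.65]·(1761·10.75²/2) = [28.46 + 3.65]·1.018e+05 = 3.268e+06 Pa.
Head loss h_f = ΔP/(ρg) = 3.268e+06/(1761·9.81) = 189.2 m.

h_f ≈ 189.2 m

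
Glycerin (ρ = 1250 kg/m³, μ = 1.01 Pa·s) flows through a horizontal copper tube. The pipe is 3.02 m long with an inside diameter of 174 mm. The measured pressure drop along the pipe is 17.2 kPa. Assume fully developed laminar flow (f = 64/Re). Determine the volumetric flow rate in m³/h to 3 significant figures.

Q ≈ 457 m³/h

For laminar flow, f = 64/Re with Re = ρVD/μ, so Darcy-Weisbach reduces to ΔP = 32μLV/D². Solving for V: V = ΔP·D²/(32μL) = 1.72e+04·(0.174)²/(32·1.01·3.02) = 5.335 m/s.
Check: Re = ρVD/μ = 1250·5.335·0.174/1.01 = 1149 < 2300, so the laminar assumption holds.
Q = V·A = 5.335·(π/4·0.174²) = 0.1269 m³/s = 457 m³/h.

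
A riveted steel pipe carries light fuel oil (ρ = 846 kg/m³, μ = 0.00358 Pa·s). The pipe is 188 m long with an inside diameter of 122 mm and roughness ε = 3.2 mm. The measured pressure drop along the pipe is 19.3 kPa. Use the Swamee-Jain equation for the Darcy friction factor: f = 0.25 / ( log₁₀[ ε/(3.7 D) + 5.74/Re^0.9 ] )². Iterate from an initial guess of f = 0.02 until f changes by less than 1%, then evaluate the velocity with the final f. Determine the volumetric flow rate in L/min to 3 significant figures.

Rearranging Darcy-Weisbach: V = √(2·ΔP·D/(f·L·ρ)). With ε/D = 0.0032/0.122 = 0.0262, iterate starting from f = 0.02:
  f = 0.02 → V = √(2·1.93e+04·0.122/(0.02·188·846)) = 1.217 m/s; Re = ρVD/μ = 3.508e+04; f → 0.05553
  f = 0.05553 → V = 0.7302 m/s; Re = 2.105e+04; f → 0.05634
  f = 0.05634 → V = 0.7249 m/s; Re = 2.09e+04; f → 0.05636
Converged (Δf/f < 1%). With the final f = 0.05636: V = √(2·1.93e+04·0.122/(0.05636·188·846)) = 0.7248 m/s.
Q = V·A = 0.7248·(π/4·0.122²) = 0.008473 m³/s = 508 L/min.

Q ≈ 508 L/min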